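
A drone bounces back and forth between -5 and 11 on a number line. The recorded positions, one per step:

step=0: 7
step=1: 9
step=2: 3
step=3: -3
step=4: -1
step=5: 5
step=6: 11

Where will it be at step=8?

-1

The value reflects between -5 and 11, moving 6 per step.
  step 7: 11 → 5
  step 8: 5 → -1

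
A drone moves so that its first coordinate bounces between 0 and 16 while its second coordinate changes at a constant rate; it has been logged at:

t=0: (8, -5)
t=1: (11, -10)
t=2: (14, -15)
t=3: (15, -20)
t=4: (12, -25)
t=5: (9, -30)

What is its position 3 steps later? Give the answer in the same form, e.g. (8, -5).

The first coordinate reflects between 0 and 16, moving 3 per step.
  step 6: 9 → 6
  step 7: 6 → 3
  step 8: 3 → 0
The second coordinate changes by -5 each step: at step 8 it is -45.

(0, -45)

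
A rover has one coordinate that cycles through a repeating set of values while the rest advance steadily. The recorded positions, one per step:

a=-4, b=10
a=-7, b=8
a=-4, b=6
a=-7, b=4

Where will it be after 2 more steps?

A: cycles through -4, -7 every 2 steps. Step 5 lands at position 1 of the cycle → -7.
B: linear, -2 per step → 0 at step 5.

a=-7, b=0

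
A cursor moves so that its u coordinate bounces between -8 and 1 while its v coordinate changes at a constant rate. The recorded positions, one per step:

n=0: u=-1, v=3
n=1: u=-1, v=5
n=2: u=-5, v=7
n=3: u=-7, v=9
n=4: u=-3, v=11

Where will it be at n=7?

u=-7, v=17

The u coordinate travels 4 per step and bounces off the walls at -8 and 1.
  step 5: -3 → 1
  step 6: 1 → -3
  step 7: -3 → -7
The v coordinate changes by +2 each step: at step 7 it is 17.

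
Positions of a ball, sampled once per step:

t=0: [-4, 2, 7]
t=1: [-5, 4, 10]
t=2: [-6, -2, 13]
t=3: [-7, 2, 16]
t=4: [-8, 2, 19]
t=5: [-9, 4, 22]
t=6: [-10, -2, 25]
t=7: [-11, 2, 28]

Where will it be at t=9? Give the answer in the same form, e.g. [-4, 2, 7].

[-13, 4, 34]

The first coordinate changes by -1 each step, so at step 9 it is -4 + 9·(-1) = -13.
The second coordinate repeats the cycle [2, 4, -2, 2] with period 4; step 9 mod 4 = 1, giving 4.
The third coordinate changes by +3 each step, so at step 9 it is 7 + 9·(3) = 34.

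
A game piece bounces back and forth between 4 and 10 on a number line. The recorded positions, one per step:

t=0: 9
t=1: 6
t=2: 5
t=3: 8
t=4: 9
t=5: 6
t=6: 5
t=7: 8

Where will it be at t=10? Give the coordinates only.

The value reflects between 4 and 10, moving 3 per step.
  step 8: 8 → 9
  step 9: 9 → 6
  step 10: 6 → 5

5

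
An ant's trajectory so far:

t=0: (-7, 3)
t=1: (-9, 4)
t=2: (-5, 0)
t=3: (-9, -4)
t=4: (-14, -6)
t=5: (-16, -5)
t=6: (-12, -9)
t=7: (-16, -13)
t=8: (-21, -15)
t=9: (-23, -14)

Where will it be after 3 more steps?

(-28, -24)

Differencing gives (-2, +1), (+4, -4), (-4, -4), (-5, -2), (-2, +1), (+4, -4), (-4, -4), (-5, -2), (-2, +1). This is the pattern (-2, +1), (+4, -4), (-4, -4), (-5, -2) repeated.
step 10: apply (+4, -4) → (-19, -18)
step 11: apply (-4, -4) → (-23, -22)
step 12: apply (-5, -2) → (-28, -24)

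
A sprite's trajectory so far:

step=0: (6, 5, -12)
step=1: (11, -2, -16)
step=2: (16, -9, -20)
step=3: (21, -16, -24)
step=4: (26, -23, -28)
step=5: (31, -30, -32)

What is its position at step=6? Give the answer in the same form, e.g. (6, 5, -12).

Constant displacement of (+5, -7, -4) per step.
step 6: (31, -30, -32) + (+5, -7, -4) → (36, -37, -36)

(36, -37, -36)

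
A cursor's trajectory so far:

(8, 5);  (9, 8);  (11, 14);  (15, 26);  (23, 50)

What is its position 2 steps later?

(71, 194)

The jumps are (+1, +3), (+2, +6), (+4, +12), (+8, +24) — a geometric progression with ratio 2.
step 5: (23, 50) + (+16, +48) → (39, 98)
step 6: (39, 98) + (+32, +96) → (71, 194)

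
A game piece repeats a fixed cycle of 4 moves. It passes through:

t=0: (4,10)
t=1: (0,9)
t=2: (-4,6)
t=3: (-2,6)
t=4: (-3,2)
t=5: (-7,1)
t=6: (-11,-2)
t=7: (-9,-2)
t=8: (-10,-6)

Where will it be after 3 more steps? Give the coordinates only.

(-16,-10)

Step-to-step displacements: (-4,-1), (-4,-3), (+2,+0), (-1,-4), (-4,-1), (-4,-3), (+2,+0), (-1,-4) — a repeating cycle of length 4.
step 9: apply (-4,-1) → (-14,-7)
step 10: apply (-4,-3) → (-18,-10)
step 11: apply (+2,+0) → (-16,-10)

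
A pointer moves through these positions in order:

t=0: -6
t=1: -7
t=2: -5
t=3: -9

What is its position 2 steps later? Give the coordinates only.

-17

The jumps are -1, +2, -4 — a geometric progression with ratio -2.
step 4: -9 + 8 → -1
step 5: -1 − 16 → -17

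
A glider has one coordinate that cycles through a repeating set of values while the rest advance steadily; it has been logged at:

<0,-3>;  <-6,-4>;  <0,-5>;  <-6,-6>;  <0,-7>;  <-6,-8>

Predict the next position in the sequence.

First: cycles through 0, -6 every 2 steps. Step 6 lands at position 0 of the cycle → 0.
Second: linear, -1 per step → -9 at step 6.

<0,-9>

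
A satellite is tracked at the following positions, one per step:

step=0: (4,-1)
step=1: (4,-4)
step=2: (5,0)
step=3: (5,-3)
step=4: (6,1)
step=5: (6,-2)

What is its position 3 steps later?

Differencing gives (+0,-3), (+1,+4), (+0,-3), (+1,+4), (+0,-3). This is the pattern (+0,-3), (+1,+4) repeated.
step 6: apply (+1,+4) → (7,2)
step 7: apply (+0,-3) → (7,-1)
step 8: apply (+1,+4) → (8,3)

(8,3)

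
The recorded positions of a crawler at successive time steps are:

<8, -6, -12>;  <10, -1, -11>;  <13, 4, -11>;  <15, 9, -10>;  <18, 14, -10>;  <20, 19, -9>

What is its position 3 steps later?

<28, 34, -8>

Step-to-step displacements: <+2, +5, +1>, <+3, +5, +0>, <+2, +5, +1>, <+3, +5, +0>, <+2, +5, +1> — a repeating cycle of length 2.
step 6: apply <+3, +5, +0> → <23, 24, -9>
step 7: apply <+2, +5, +1> → <25, 29, -8>
step 8: apply <+3, +5, +0> → <28, 34, -8>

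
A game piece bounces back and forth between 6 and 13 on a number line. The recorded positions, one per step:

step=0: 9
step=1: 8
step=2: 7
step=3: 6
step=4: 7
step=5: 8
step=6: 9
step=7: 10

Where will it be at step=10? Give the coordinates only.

13

The value reflects between 6 and 13, moving 1 per step.
  step 8: 10 → 11
  step 9: 11 → 12
  step 10: 12 → 13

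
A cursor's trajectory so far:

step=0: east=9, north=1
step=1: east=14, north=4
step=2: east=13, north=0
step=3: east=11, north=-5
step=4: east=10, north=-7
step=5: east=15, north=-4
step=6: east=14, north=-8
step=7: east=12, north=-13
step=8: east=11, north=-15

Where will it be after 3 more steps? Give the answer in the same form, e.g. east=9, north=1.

east=13, north=-21

Step-to-step displacements: (+5, +3), (-1, -4), (-2, -5), (-1, -2), (+5, +3), (-1, -4), (-2, -5), (-1, -2) — a repeating cycle of length 4.
step 9: apply (+5, +3) → east=16, north=-12
step 10: apply (-1, -4) → east=15, north=-16
step 11: apply (-2, -5) → east=13, north=-21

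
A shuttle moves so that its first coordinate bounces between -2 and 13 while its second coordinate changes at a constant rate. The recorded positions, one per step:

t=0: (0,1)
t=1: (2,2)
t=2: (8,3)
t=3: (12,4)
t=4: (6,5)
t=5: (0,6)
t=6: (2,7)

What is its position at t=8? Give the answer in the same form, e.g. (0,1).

(12,9)

The first coordinate reflects between -2 and 13, moving 6 per step.
  step 7: 2 → 8
  step 8: 8 → 12
The second coordinate changes by +1 each step: at step 8 it is 9.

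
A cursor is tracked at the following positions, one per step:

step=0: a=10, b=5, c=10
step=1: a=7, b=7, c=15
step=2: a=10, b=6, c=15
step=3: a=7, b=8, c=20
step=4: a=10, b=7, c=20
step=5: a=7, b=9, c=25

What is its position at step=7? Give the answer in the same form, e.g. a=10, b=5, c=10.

The moves between consecutive positions are (-3,+2,+5), (+3,-1,+0), (-3,+2,+5), (+3,-1,+0), (-3,+2,+5); they repeat the 2-cycle [(-3,+2,+5), (+3,-1,+0)].
step 6: apply (+3,-1,+0) → a=10, b=8, c=25
step 7: apply (-3,+2,+5) → a=7, b=10, c=30

a=7, b=10, c=30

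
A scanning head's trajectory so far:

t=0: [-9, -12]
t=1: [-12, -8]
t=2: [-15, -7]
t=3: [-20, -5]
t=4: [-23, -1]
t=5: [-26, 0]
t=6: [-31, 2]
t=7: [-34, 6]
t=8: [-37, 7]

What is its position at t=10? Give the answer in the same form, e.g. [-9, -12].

[-45, 13]

The moves between consecutive positions are [-3, +4], [-3, +1], [-5, +2], [-3, +4], [-3, +1], [-5, +2], [-3, +4], [-3, +1]; they repeat the 3-cycle [[-3, +4], [-3, +1], [-5, +2]].
step 9: apply [-5, +2] → [-42, 9]
step 10: apply [-3, +4] → [-45, 13]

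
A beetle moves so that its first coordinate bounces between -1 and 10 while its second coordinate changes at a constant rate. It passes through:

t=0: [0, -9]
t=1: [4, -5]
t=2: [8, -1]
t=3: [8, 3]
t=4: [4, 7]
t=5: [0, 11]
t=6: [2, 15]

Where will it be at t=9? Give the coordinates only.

[6, 27]

The first coordinate reflects between -1 and 10, moving 4 per step.
  step 7: 2 → 6
  step 8: 6 → 10
  step 9: 10 → 6
The second coordinate changes by +4 each step: at step 9 it is 27.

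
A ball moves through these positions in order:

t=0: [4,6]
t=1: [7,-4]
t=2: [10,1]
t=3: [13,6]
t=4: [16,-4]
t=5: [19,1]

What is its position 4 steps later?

[31,6]

The first coordinate changes by +3 each step, so at step 9 it is 4 + 9·(3) = 31.
The second coordinate repeats the cycle [6, -4, 1] with period 3; step 9 mod 3 = 0, giving 6.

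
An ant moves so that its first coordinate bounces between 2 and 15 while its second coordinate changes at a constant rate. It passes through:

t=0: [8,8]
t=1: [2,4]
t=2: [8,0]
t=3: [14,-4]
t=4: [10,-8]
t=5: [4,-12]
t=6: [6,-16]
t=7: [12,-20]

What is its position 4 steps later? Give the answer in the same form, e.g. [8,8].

[10,-36]

The first coordinate travels 6 per step and bounces off the walls at 2 and 15.
  step 8: 12 → 12
  step 9: 12 → 6
  step 10: 6 → 4
  step 11: 4 → 10
The second coordinate changes by -4 each step: at step 11 it is -36.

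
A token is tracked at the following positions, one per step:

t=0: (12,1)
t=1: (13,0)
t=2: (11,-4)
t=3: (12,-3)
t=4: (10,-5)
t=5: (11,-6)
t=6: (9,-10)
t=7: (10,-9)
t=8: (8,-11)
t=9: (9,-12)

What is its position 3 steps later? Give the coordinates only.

(6,-17)

The moves between consecutive positions are (+1,-1), (-2,-4), (+1,+1), (-2,-2), (+1,-1), (-2,-4), (+1,+1), (-2,-2), (+1,-1); they repeat the 4-cycle [(+1,-1), (-2,-4), (+1,+1), (-2,-2)].
step 10: apply (-2,-4) → (7,-16)
step 11: apply (+1,+1) → (8,-15)
step 12: apply (-2,-2) → (6,-17)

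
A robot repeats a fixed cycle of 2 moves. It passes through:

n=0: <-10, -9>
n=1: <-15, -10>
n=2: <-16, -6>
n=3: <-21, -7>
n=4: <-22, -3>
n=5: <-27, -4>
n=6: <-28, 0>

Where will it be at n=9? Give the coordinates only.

<-39, 2>

Differencing gives <-5, -1>, <-1, +4>, <-5, -1>, <-1, +4>, <-5, -1>, <-1, +4>. This is the pattern <-5, -1>, <-1, +4> repeated.
step 7: apply <-5, -1> → <-33, -1>
step 8: apply <-1, +4> → <-34, 3>
step 9: apply <-5, -1> → <-39, 2>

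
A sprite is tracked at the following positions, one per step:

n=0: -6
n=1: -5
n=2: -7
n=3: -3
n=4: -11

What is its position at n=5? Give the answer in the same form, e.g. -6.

5

The jumps are +1, -2, +4, -8 — a geometric progression with ratio -2.
step 5: -11 + 16 → 5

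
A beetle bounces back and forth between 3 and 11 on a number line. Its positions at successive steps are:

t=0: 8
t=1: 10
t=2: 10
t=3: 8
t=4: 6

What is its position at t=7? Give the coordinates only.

The value reflects between 3 and 11, moving 2 per step.
  step 5: 6 → 4
  step 6: 4 → 4
  step 7: 4 → 6

6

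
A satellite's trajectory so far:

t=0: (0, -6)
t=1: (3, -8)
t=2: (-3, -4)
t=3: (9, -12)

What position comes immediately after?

(-15, 4)

The jumps are (+3, -2), (-6, +4), (+12, -8) — a geometric progression with ratio -2.
step 4: (9, -12) + (-24, +16) → (-15, 4)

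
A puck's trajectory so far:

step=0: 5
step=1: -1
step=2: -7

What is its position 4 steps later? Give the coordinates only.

Constant displacement of -6 per step.
step 3: -7 − 6 → -13
step 4: -13 − 6 → -19
step 5: -19 − 6 → -25
step 6: -25 − 6 → -31

-31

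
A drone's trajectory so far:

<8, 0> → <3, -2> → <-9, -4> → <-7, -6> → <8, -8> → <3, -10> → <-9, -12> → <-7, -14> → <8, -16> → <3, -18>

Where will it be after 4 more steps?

The first coordinate repeats the cycle [8, 3, -9, -7] with period 4; step 13 mod 4 = 1, giving 3.
The second coordinate changes by -2 each step, so at step 13 it is 0 + 13·(-2) = -26.

<3, -26>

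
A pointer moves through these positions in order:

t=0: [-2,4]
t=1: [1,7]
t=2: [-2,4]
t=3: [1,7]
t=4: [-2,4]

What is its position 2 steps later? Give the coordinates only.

Step-to-step displacements: [+3,+3], [-3,-3], [+3,+3], [-3,-3]; each is -1× the previous.
step 5: [-2,4] + [+3,+3] → [1,7]
step 6: [1,7] + [-3,-3] → [-2,4]

[-2,4]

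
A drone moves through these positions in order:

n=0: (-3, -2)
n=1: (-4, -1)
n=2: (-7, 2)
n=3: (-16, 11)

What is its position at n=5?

The jumps are (-1, +1), (-3, +3), (-9, +9) — a geometric progression with ratio 3.
step 4: (-16, 11) + (-27, +27) → (-43, 38)
step 5: (-43, 38) + (-81, +81) → (-124, 119)

(-124, 119)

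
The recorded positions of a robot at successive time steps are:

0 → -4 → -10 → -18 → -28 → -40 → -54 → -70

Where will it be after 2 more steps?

-108

Successive displacements: -4, -6, -8, -10, -12, -14, -16 — each changes by -2.
step 8: -70 − 18 → -88
step 9: -88 − 20 → -108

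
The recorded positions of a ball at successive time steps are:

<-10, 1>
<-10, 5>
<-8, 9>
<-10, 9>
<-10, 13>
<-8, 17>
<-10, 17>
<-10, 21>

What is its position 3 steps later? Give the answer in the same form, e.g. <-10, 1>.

The moves between consecutive positions are <+0, +4>, <+2, +4>, <-2, +0>, <+0, +4>, <+2, +4>, <-2, +0>, <+0, +4>; they repeat the 3-cycle [<+0, +4>, <+2, +4>, <-2, +0>].
step 8: apply <+2, +4> → <-8, 25>
step 9: apply <-2, +0> → <-10, 25>
step 10: apply <+0, +4> → <-10, 29>

<-10, 29>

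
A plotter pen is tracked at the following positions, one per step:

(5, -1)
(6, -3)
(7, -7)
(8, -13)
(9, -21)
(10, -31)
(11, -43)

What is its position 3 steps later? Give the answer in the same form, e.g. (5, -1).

(14, -91)

Taking differences between consecutive positions: (+1, -2), (+1, -4), (+1, -6), (+1, -8), (+1, -10), (+1, -12). These grow by (+0, -2) each step.
step 7: (11, -43) + (+1, -14) → (12, -57)
step 8: (12, -57) + (+1, -16) → (13, -73)
step 9: (13, -73) + (+1, -18) → (14, -91)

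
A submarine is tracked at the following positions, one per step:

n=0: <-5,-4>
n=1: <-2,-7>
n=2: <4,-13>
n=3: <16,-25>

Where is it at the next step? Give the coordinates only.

The jumps are <+3,-3>, <+6,-6>, <+12,-12> — a geometric progression with ratio 2.
step 4: <16,-25> + <+24,-24> → <40,-49>

<40,-49>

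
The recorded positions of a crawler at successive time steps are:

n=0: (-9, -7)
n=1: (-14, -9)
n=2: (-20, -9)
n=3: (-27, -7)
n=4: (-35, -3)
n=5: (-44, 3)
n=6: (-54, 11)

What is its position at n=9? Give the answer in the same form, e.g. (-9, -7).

(-90, 47)

Successive displacements: (-5, -2), (-6, +0), (-7, +2), (-8, +4), (-9, +6), (-10, +8) — each changes by (-1, +2).
step 7: (-54, 11) + (-11, +10) → (-65, 21)
step 8: (-65, 21) + (-12, +12) → (-77, 33)
step 9: (-77, 33) + (-13, +14) → (-90, 47)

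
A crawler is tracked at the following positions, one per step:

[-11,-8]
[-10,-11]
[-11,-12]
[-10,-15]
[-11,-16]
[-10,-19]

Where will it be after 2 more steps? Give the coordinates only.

[-10,-23]

Differencing gives [+1,-3], [-1,-1], [+1,-3], [-1,-1], [+1,-3]. This is the pattern [+1,-3], [-1,-1] repeated.
step 6: apply [-1,-1] → [-11,-20]
step 7: apply [+1,-3] → [-10,-23]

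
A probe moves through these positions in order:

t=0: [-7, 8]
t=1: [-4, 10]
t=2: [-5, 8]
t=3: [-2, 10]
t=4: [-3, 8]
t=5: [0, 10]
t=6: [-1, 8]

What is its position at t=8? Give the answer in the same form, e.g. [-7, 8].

[1, 8]

Step-to-step displacements: [+3, +2], [-1, -2], [+3, +2], [-1, -2], [+3, +2], [-1, -2] — a repeating cycle of length 2.
step 7: apply [+3, +2] → [2, 10]
step 8: apply [-1, -2] → [1, 8]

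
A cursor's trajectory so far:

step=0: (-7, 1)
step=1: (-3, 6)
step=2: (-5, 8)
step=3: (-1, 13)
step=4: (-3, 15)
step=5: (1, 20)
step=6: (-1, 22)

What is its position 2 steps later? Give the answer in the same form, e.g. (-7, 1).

Differencing gives (+4, +5), (-2, +2), (+4, +5), (-2, +2), (+4, +5), (-2, +2). This is the pattern (+4, +5), (-2, +2) repeated.
step 7: apply (+4, +5) → (3, 27)
step 8: apply (-2, +2) → (1, 29)

(1, 29)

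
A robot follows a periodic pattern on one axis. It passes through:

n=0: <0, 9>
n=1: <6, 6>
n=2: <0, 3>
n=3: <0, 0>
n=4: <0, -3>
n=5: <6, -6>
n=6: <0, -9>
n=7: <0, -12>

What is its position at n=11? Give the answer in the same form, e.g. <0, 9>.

<0, -24>

The first coordinate repeats the cycle [0, 6, 0, 0] with period 4; step 11 mod 4 = 3, giving 0.
The second coordinate changes by -3 each step, so at step 11 it is 9 + 11·(-3) = -24.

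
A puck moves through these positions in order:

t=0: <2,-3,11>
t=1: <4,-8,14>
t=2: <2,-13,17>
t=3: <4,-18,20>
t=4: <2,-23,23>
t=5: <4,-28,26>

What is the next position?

<2,-33,29>

The first coordinate repeats the cycle [2, 4] with period 2; step 6 mod 2 = 0, giving 2.
The second coordinate changes by -5 each step, so at step 6 it is -3 + 6·(-5) = -33.
The third coordinate changes by +3 each step, so at step 6 it is 11 + 6·(3) = 29.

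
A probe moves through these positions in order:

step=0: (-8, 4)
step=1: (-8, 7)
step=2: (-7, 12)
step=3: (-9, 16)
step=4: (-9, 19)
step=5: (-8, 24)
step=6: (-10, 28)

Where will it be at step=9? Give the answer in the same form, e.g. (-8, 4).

(-11, 40)

Differencing gives (+0, +3), (+1, +5), (-2, +4), (+0, +3), (+1, +5), (-2, +4). This is the pattern (+0, +3), (+1, +5), (-2, +4) repeated.
step 7: apply (+0, +3) → (-10, 31)
step 8: apply (+1, +5) → (-9, 36)
step 9: apply (-2, +4) → (-11, 40)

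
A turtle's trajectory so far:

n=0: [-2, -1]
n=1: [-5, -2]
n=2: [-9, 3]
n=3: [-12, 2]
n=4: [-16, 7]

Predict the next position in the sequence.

[-19, 6]

Differencing gives [-3, -1], [-4, +5], [-3, -1], [-4, +5]. This is the pattern [-3, -1], [-4, +5] repeated.
step 5: apply [-3, -1] → [-19, 6]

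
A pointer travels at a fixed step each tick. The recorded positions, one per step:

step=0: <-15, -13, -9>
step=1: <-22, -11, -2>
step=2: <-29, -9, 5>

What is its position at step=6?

<-57, -1, 33>

Each step adds <-7, +2, +7> to the position.
step 3: <-29, -9, 5> + <-7, +2, +7> → <-36, -7, 12>
step 4: <-36, -7, 12> + <-7, +2, +7> → <-43, -5, 19>
step 5: <-43, -5, 19> + <-7, +2, +7> → <-50, -3, 26>
step 6: <-50, -3, 26> + <-7, +2, +7> → <-57, -1, 33>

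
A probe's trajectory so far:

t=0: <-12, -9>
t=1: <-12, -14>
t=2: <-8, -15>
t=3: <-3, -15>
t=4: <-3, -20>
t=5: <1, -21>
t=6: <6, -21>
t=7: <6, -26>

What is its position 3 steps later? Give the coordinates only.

Differencing gives <+0, -5>, <+4, -1>, <+5, +0>, <+0, -5>, <+4, -1>, <+5, +0>, <+0, -5>. This is the pattern <+0, -5>, <+4, -1>, <+5, +0> repeated.
step 8: apply <+4, -1> → <10, -27>
step 9: apply <+5, +0> → <15, -27>
step 10: apply <+0, -5> → <15, -32>

<15, -32>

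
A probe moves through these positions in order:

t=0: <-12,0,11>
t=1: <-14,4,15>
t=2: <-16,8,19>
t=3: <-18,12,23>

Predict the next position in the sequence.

<-20,16,27>

Each step adds <-2,+4,+4> to the position.
step 4: <-18,12,23> + <-2,+4,+4> → <-20,16,27>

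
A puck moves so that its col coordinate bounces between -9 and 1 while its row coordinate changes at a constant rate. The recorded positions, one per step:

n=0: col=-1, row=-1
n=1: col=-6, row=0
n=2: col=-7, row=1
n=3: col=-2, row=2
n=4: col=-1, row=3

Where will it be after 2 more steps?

The col coordinate reflects between -9 and 1, moving 5 per step.
  step 5: -1 → -6
  step 6: -6 → -7
The row coordinate changes by +1 each step: at step 6 it is 5.

col=-7, row=5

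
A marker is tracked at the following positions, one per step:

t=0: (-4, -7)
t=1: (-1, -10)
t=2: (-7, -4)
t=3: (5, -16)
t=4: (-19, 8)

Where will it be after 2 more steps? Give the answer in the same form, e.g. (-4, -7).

Step-to-step displacements: (+3, -3), (-6, +6), (+12, -12), (-24, +24); each is -2× the previous.
step 5: (-19, 8) + (+48, -48) → (29, -40)
step 6: (29, -40) + (-96, +96) → (-67, 56)

(-67, 56)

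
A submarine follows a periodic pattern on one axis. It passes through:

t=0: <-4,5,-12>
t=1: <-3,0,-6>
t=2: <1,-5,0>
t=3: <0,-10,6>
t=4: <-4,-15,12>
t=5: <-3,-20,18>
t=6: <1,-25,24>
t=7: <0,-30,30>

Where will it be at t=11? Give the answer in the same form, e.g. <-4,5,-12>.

First: cycles through -4, -3, 1, 0 every 4 steps. Step 11 lands at position 3 of the cycle → 0.
Second: linear, -5 per step → -50 at step 11.
Third: linear, +6 per step → 54 at step 11.

<0,-50,54>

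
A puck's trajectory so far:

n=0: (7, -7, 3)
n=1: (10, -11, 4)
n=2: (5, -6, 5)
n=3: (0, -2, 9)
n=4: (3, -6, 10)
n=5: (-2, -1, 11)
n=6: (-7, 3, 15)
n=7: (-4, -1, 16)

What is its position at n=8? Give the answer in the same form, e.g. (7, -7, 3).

(-9, 4, 17)

Differencing gives (+3, -4, +1), (-5, +5, +1), (-5, +4, +4), (+3, -4, +1), (-5, +5, +1), (-5, +4, +4), (+3, -4, +1). This is the pattern (+3, -4, +1), (-5, +5, +1), (-5, +4, +4) repeated.
step 8: apply (-5, +5, +1) → (-9, 4, 17)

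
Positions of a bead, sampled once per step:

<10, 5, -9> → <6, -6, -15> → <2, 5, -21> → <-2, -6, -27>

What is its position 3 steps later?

First: linear, -4 per step → -14 at step 6.
Second: cycles through 5, -6 every 2 steps. Step 6 lands at position 0 of the cycle → 5.
Third: linear, -6 per step → -45 at step 6.

<-14, 5, -45>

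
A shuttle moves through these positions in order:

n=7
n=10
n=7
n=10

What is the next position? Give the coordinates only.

The jumps are +3, -3, +3 — a geometric progression with ratio -1.
step 4: 10 − 3 → n=7

n=7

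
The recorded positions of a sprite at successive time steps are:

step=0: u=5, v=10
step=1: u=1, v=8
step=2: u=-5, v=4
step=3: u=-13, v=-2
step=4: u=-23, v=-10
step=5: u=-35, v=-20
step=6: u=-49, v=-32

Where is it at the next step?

u=-65, v=-46

First differences are (-4,-2), (-6,-4), (-8,-6), (-10,-8), (-12,-10), (-14,-12); their common second difference is (-2,-2) (constant acceleration).
step 7: u=-49, v=-32 + (-16,-14) → u=-65, v=-46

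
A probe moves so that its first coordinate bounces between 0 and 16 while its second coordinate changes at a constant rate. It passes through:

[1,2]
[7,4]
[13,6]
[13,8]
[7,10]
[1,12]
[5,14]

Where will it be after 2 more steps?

The first coordinate travels 6 per step and bounces off the walls at 0 and 16.
  step 7: 5 → 11
  step 8: 11 → 15
The second coordinate changes by +2 each step: at step 8 it is 18.

[15,18]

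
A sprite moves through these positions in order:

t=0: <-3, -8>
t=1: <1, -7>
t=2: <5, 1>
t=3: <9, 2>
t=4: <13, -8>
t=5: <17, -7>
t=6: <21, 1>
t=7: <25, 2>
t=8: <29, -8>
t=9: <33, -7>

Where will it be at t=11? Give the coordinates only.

First: linear, +4 per step → 41 at step 11.
Second: cycles through -8, -7, 1, 2 every 4 steps. Step 11 lands at position 3 of the cycle → 2.

<41, 2>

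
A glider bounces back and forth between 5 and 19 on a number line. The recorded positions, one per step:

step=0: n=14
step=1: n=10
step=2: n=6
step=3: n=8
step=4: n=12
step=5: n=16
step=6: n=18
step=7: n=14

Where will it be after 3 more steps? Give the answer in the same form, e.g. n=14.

The value reflects between 5 and 19, moving 4 per step.
  step 8: 14 → 10
  step 9: 10 → 6
  step 10: 6 → 8

n=8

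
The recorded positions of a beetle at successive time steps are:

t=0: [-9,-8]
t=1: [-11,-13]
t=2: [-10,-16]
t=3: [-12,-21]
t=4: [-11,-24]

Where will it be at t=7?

Step-to-step displacements: [-2,-5], [+1,-3], [-2,-5], [+1,-3] — a repeating cycle of length 2.
step 5: apply [-2,-5] → [-13,-29]
step 6: apply [+1,-3] → [-12,-32]
step 7: apply [-2,-5] → [-14,-37]

[-14,-37]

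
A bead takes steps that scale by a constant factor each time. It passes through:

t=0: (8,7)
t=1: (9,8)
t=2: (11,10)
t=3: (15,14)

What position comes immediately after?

Consecutive displacements (+1,+1), (+2,+2), (+4,+4) scale by a factor of 2 each step.
step 4: (15,14) + (+8,+8) → (23,22)

(23,22)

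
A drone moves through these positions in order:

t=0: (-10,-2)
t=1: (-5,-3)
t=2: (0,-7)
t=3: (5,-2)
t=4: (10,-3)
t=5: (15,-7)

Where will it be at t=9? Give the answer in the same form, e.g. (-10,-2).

(35,-2)

First: linear, +5 per step → 35 at step 9.
Second: cycles through -2, -3, -7 every 3 steps. Step 9 lands at position 0 of the cycle → -2.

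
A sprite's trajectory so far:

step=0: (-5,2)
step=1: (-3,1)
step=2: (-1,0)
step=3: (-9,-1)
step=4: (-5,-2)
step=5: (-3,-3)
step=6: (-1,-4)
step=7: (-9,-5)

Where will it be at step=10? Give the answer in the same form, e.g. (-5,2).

First: cycles through -5, -3, -1, -9 every 4 steps. Step 10 lands at position 2 of the cycle → -1.
Second: linear, -1 per step → -8 at step 10.

(-1,-8)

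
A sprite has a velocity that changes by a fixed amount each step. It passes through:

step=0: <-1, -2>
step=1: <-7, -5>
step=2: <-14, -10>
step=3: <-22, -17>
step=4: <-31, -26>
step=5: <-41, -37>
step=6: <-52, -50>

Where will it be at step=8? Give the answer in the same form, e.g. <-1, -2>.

Taking differences between consecutive positions: <-6, -3>, <-7, -5>, <-8, -7>, <-9, -9>, <-10, -11>, <-11, -13>. These grow by <-1, -2> each step.
step 7: <-52, -50> + <-12, -15> → <-64, -65>
step 8: <-64, -65> + <-13, -17> → <-77, -82>

<-77, -82>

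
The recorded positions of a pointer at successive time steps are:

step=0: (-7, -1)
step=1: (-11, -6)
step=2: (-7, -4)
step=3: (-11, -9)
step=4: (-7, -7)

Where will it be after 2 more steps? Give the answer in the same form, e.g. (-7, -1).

The moves between consecutive positions are (-4, -5), (+4, +2), (-4, -5), (+4, +2); they repeat the 2-cycle [(-4, -5), (+4, +2)].
step 5: apply (-4, -5) → (-11, -12)
step 6: apply (+4, +2) → (-7, -10)

(-7, -10)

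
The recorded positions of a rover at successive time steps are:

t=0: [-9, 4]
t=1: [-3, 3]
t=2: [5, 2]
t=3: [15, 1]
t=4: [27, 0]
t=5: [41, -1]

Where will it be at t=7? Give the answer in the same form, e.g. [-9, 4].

First differences are [+6, -1], [+8, -1], [+10, -1], [+12, -1], [+14, -1]; their common second difference is [+2, +0] (constant acceleration).
step 6: [41, -1] + [+16, -1] → [57, -2]
step 7: [57, -2] + [+18, -1] → [75, -3]

[75, -3]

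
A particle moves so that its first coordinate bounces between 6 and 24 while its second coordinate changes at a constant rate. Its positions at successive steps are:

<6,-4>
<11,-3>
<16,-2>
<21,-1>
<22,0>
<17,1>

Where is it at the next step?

<12,2>

The first coordinate reflects between 6 and 24, moving 5 per step.
  step 6: 17 → 12
The second coordinate changes by +1 each step: at step 6 it is 2.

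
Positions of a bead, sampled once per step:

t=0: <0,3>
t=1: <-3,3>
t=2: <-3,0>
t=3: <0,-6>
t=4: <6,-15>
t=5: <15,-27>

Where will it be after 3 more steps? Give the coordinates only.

First differences are <-3,+0>, <+0,-3>, <+3,-6>, <+6,-9>, <+9,-12>; their common second difference is <+3,-3> (constant acceleration).
step 6: <15,-27> + <+12,-15> → <27,-42>
step 7: <27,-42> + <+15,-18> → <42,-60>
step 8: <42,-60> + <+18,-21> → <60,-81>

<60,-81>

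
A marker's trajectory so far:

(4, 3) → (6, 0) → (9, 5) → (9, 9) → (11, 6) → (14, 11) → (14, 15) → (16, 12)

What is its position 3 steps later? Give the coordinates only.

Differencing gives (+2, -3), (+3, +5), (+0, +4), (+2, -3), (+3, +5), (+0, +4), (+2, -3). This is the pattern (+2, -3), (+3, +5), (+0, +4) repeated.
step 8: apply (+3, +5) → (19, 17)
step 9: apply (+0, +4) → (19, 21)
step 10: apply (+2, -3) → (21, 18)

(21, 18)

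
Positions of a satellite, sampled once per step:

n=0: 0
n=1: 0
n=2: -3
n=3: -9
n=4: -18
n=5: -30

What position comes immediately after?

-45

Taking differences between consecutive positions: +0, -3, -6, -9, -12. These grow by -3 each step.
step 6: -30 − 15 → -45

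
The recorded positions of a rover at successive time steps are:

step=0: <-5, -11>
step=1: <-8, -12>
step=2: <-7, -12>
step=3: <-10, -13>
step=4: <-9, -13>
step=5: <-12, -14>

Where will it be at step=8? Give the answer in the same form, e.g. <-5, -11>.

Differencing gives <-3, -1>, <+1, +0>, <-3, -1>, <+1, +0>, <-3, -1>. This is the pattern <-3, -1>, <+1, +0> repeated.
step 6: apply <+1, +0> → <-11, -14>
step 7: apply <-3, -1> → <-14, -15>
step 8: apply <+1, +0> → <-13, -15>

<-13, -15>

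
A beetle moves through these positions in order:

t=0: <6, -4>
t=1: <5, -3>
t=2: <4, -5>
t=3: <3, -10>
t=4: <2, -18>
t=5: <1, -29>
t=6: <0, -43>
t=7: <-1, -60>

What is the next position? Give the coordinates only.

Successive displacements: <-1, +1>, <-1, -2>, <-1, -5>, <-1, -8>, <-1, -11>, <-1, -14>, <-1, -17> — each changes by <+0, -3>.
step 8: <-1, -60> + <-1, -20> → <-2, -80>

<-2, -80>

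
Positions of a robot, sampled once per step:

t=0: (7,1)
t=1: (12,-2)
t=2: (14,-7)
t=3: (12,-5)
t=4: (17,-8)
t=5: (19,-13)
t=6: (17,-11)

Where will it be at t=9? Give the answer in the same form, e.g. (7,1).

(22,-17)

The moves between consecutive positions are (+5,-3), (+2,-5), (-2,+2), (+5,-3), (+2,-5), (-2,+2); they repeat the 3-cycle [(+5,-3), (+2,-5), (-2,+2)].
step 7: apply (+5,-3) → (22,-14)
step 8: apply (+2,-5) → (24,-19)
step 9: apply (-2,+2) → (22,-17)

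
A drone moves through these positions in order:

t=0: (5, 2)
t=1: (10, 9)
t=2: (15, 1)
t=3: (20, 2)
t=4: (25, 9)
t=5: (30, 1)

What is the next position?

First: linear, +5 per step → 35 at step 6.
Second: cycles through 2, 9, 1 every 3 steps. Step 6 lands at position 0 of the cycle → 2.

(35, 2)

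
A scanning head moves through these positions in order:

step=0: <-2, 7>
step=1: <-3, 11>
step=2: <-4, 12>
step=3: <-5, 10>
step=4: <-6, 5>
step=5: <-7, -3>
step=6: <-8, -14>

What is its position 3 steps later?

<-11, -65>

First differences are <-1, +4>, <-1, +1>, <-1, -2>, <-1, -5>, <-1, -8>, <-1, -11>; their common second difference is <+0, -3> (constant acceleration).
step 7: <-8, -14> + <-1, -14> → <-9, -28>
step 8: <-9, -28> + <-1, -17> → <-10, -45>
step 9: <-10, -45> + <-1, -20> → <-11, -65>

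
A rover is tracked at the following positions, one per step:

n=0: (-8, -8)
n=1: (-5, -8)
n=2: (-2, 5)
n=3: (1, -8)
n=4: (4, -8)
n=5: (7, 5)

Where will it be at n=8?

The first coordinate changes by +3 each step, so at step 8 it is -8 + 8·(3) = 16.
The second coordinate repeats the cycle [-8, -8, 5] with period 3; step 8 mod 3 = 2, giving 5.

(16, 5)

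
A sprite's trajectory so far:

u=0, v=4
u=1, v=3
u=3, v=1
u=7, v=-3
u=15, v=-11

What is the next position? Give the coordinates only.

u=31, v=-27

The jumps are (+1, -1), (+2, -2), (+4, -4), (+8, -8) — a geometric progression with ratio 2.
step 5: u=15, v=-11 + (+16, -16) → u=31, v=-27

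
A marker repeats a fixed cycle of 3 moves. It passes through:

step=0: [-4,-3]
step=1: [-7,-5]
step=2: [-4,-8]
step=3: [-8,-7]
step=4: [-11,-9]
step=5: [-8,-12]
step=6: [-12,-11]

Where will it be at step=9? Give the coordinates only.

Step-to-step displacements: [-3,-2], [+3,-3], [-4,+1], [-3,-2], [+3,-3], [-4,+1] — a repeating cycle of length 3.
step 7: apply [-3,-2] → [-15,-13]
step 8: apply [+3,-3] → [-12,-16]
step 9: apply [-4,+1] → [-16,-15]

[-16,-15]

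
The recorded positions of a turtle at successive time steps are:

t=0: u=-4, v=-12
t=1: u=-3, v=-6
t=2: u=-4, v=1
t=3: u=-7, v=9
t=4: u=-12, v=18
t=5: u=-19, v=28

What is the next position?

u=-28, v=39

Successive displacements: (+1, +6), (-1, +7), (-3, +8), (-5, +9), (-7, +10) — each changes by (-2, +1).
step 6: u=-19, v=28 + (-9, +11) → u=-28, v=39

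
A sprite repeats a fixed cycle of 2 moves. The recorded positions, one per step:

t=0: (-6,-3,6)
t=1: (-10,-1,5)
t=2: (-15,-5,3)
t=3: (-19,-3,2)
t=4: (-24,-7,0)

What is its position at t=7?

Differencing gives (-4,+2,-1), (-5,-4,-2), (-4,+2,-1), (-5,-4,-2). This is the pattern (-4,+2,-1), (-5,-4,-2) repeated.
step 5: apply (-4,+2,-1) → (-28,-5,-1)
step 6: apply (-5,-4,-2) → (-33,-9,-3)
step 7: apply (-4,+2,-1) → (-37,-7,-4)

(-37,-7,-4)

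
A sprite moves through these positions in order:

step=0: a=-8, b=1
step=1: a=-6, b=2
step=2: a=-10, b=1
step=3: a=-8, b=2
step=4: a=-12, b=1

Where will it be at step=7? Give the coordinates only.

a=-12, b=2

Step-to-step displacements: (+2,+1), (-4,-1), (+2,+1), (-4,-1) — a repeating cycle of length 2.
step 5: apply (+2,+1) → a=-10, b=2
step 6: apply (-4,-1) → a=-14, b=1
step 7: apply (+2,+1) → a=-12, b=2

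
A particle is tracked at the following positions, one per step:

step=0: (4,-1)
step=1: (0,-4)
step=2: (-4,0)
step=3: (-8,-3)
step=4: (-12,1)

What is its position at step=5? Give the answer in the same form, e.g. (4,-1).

(-16,-2)

The moves between consecutive positions are (-4,-3), (-4,+4), (-4,-3), (-4,+4); they repeat the 2-cycle [(-4,-3), (-4,+4)].
step 5: apply (-4,-3) → (-16,-2)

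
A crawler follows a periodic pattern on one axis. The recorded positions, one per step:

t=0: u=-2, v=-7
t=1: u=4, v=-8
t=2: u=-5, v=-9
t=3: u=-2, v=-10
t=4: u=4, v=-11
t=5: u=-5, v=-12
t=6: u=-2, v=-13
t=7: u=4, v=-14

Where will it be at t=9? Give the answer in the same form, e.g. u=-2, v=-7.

u=-2, v=-16

The u coordinate repeats the cycle [-2, 4, -5] with period 3; step 9 mod 3 = 0, giving -2.
The v coordinate changes by -1 each step, so at step 9 it is -7 + 9·(-1) = -16.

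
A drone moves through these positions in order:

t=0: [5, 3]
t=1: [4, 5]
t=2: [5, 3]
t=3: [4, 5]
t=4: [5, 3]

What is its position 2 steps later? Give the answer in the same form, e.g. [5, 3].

[5, 3]

Consecutive displacements [-1, +2], [+1, -2], [-1, +2], [+1, -2] scale by a factor of -1 each step.
step 5: [5, 3] + [-1, +2] → [4, 5]
step 6: [4, 5] + [+1, -2] → [5, 3]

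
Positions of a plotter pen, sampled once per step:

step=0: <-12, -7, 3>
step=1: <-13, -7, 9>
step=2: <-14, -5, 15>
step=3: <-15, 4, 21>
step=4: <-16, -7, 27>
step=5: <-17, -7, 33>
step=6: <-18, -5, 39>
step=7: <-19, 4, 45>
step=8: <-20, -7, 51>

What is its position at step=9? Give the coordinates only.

<-21, -7, 57>

The first coordinate changes by -1 each step, so at step 9 it is -12 + 9·(-1) = -21.
The second coordinate repeats the cycle [-7, -7, -5, 4] with period 4; step 9 mod 4 = 1, giving -7.
The third coordinate changes by +6 each step, so at step 9 it is 3 + 9·(6) = 57.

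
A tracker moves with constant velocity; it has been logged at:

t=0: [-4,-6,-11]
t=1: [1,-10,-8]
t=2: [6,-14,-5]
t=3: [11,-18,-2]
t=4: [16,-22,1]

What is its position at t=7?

[31,-34,10]

Constant displacement of [+5,-4,+3] per step.
step 5: [16,-22,1] + [+5,-4,+3] → [21,-26,4]
step 6: [21,-26,4] + [+5,-4,+3] → [26,-30,7]
step 7: [26,-30,7] + [+5,-4,+3] → [31,-34,10]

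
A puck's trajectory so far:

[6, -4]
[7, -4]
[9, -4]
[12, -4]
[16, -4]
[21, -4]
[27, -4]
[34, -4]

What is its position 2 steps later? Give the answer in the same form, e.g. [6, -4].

[51, -4]

First differences are [+1, +0], [+2, +0], [+3, +0], [+4, +0], [+5, +0], [+6, +0], [+7, +0]; their common second difference is [+1, +0] (constant acceleration).
step 8: [34, -4] + [+8, +0] → [42, -4]
step 9: [42, -4] + [+9, +0] → [51, -4]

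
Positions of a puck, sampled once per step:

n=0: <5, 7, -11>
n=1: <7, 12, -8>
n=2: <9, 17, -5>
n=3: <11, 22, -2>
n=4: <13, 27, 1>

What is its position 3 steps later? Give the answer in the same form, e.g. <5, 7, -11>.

<19, 42, 10>

The position changes by <+2, +5, +3> every step.
step 5: <13, 27, 1> + <+2, +5, +3> → <15, 32, 4>
step 6: <15, 32, 4> + <+2, +5, +3> → <17, 37, 7>
step 7: <17, 37, 7> + <+2, +5, +3> → <19, 42, 10>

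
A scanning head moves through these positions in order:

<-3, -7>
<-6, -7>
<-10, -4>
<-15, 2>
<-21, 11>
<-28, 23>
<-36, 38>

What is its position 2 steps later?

Successive displacements: <-3, +0>, <-4, +3>, <-5, +6>, <-6, +9>, <-7, +12>, <-8, +15> — each changes by <-1, +3>.
step 7: <-36, 38> + <-9, +18> → <-45, 56>
step 8: <-45, 56> + <-10, +21> → <-55, 77>

<-55, 77>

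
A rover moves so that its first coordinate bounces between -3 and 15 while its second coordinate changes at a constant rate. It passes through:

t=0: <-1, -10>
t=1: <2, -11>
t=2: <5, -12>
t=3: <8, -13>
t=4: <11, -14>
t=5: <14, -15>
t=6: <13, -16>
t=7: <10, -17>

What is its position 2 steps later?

<4, -19>

The first coordinate travels 3 per step and bounces off the walls at -3 and 15.
  step 8: 10 → 7
  step 9: 7 → 4
The second coordinate changes by -1 each step: at step 9 it is -19.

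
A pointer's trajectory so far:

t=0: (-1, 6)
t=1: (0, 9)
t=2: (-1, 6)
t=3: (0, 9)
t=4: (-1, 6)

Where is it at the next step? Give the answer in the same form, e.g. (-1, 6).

Step-to-step displacements: (+1, +3), (-1, -3), (+1, +3), (-1, -3); each is -1× the previous.
step 5: (-1, 6) + (+1, +3) → (0, 9)

(0, 9)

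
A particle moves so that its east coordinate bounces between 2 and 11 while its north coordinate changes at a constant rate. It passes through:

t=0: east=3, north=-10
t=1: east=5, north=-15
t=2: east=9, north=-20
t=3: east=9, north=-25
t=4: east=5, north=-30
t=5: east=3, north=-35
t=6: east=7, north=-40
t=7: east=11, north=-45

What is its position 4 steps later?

The east coordinate travels 4 per step and bounces off the walls at 2 and 11.
  step 8: 11 → 7
  step 9: 7 → 3
  step 10: 3 → 5
  step 11: 5 → 9
The north coordinate changes by -5 each step: at step 11 it is -65.

east=9, north=-65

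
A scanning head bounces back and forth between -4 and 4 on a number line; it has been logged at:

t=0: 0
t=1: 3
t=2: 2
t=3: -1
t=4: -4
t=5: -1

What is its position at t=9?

-3

The value reflects between -4 and 4, moving 3 per step.
  step 6: -1 → 2
  step 7: 2 → 3
  step 8: 3 → 0
  step 9: 0 → -3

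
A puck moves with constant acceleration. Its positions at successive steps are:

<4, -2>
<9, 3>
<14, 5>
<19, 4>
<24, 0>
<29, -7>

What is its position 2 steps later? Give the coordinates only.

Successive displacements: <+5, +5>, <+5, +2>, <+5, -1>, <+5, -4>, <+5, -7> — each changes by <+0, -3>.
step 6: <29, -7> + <+5, -10> → <34, -17>
step 7: <34, -17> + <+5, -13> → <39, -30>

<39, -30>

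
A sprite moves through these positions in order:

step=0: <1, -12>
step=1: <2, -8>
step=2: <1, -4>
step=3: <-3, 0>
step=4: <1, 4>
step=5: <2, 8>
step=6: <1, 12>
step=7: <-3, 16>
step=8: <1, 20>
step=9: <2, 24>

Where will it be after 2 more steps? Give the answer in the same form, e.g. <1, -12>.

<-3, 32>

The first coordinate repeats the cycle [1, 2, 1, -3] with period 4; step 11 mod 4 = 3, giving -3.
The second coordinate changes by +4 each step, so at step 11 it is -12 + 11·(4) = 32.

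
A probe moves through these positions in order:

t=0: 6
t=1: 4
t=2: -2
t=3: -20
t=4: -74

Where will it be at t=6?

-722

Step-to-step displacements: -2, -6, -18, -54; each is 3× the previous.
step 5: -74 − 162 → -236
step 6: -236 − 486 → -722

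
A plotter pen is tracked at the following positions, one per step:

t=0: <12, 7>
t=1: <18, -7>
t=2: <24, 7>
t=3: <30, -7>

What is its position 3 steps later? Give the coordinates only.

The first coordinate changes by +6 each step, so at step 6 it is 12 + 6·(6) = 48.
The second coordinate repeats the cycle [7, -7] with period 2; step 6 mod 2 = 0, giving 7.

<48, 7>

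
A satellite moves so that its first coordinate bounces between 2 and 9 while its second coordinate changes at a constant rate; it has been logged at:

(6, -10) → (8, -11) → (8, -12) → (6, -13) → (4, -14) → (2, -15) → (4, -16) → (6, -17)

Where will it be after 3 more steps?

The first coordinate reflects between 2 and 9, moving 2 per step.
  step 8: 6 → 8
  step 9: 8 → 8
  step 10: 8 → 6
The second coordinate changes by -1 each step: at step 10 it is -20.

(6, -20)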